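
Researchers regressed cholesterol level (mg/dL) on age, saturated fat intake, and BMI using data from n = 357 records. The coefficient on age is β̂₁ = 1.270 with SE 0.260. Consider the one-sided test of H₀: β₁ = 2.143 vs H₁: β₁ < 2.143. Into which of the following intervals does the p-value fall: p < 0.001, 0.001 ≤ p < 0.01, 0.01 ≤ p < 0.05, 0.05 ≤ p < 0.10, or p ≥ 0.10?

p < 0.001

t = (1.270 − 2.143) / 0.260 = -3.358.
df = n − k − 1 = 357 − 3 − 1 = 353.
One-sided p = P(T_{353} < t) ≈ 0.0004.
So p < 0.001.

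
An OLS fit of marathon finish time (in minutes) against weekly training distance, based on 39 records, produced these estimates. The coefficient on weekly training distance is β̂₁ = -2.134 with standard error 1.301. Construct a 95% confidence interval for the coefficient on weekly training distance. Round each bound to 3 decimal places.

(-4.770, 0.502)

df = n − 2 = 39 − 2 = 37.
t* = t_{0.025, 37} = 2.026192.
Margin = t* × SE = 2.026192 × 1.301 = 2.63608.
CI: -2.134 ± 2.63608 → (-4.770, 0.502).
With 95% confidence, each one-unit increase in weekly training distance is associated with a change of between -4.770 and 0.502 minutes in marathon finish time.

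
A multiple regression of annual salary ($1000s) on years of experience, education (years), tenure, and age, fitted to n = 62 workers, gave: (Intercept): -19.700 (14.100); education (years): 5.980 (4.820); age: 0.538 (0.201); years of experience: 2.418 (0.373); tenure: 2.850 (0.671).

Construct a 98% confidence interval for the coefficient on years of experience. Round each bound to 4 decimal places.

Read off: b = 2.418, SE = 0.373 for years of experience.
df = n − k − 1 = 62 − 4 − 1 = 57.
t* = t_{0.01, 57} = 2.393568.
Margin = t* × SE = 2.393568 × 0.373 = 0.892801.
CI: 2.418 ± 0.892801 → (1.5252, 3.3108).

(1.5252, 3.3108)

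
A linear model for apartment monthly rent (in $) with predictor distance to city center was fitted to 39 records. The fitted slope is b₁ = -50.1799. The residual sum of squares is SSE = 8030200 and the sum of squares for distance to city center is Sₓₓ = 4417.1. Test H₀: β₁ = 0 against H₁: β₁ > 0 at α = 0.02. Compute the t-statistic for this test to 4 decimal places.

MSE = SSE/(n − 2) = 8030200/37 = 217032.
SE(b₁) = √(MSE/Sₓₓ) = √(217032/4417.1) = 7.00961.
t = -50.1799 / 7.00961 = -7.1587.
df = n − 2 = 37.
One-sided p ≈ 1.0000, which is ≥ 0.02, so fail to reject H₀.
The data do not give significant evidence that the true slope on distance to city center is positive.

t = -7.1587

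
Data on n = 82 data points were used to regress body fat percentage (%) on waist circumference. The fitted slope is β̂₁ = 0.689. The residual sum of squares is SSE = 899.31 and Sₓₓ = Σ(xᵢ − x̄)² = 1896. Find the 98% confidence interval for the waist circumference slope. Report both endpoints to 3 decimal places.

(0.506, 0.872)

MSE = SSE/(n − 2) = 899.31/80 = 11.2414.
SE(β̂₁) = √(MSE/Sₓₓ) = √(11.2414/1896) = 0.077.
df = n − 2 = 80.
t* = t_{0.01, 80} = 2.373868.
Margin = t* × SE = 2.373868 × 0.077 = 0.18279.
CI: 0.689 ± 0.18279 → (0.506, 0.872).
With 98% confidence, each one-unit increase in waist circumference is associated with a change of between 0.506 and 0.872 % in body fat percentage.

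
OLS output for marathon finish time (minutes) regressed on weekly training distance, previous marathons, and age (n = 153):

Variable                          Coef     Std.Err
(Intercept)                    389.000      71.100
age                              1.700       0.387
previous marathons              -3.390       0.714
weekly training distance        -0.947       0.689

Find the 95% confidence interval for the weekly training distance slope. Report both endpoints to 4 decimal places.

(-2.3085, 0.4145)

Read off: b = -0.947, SE = 0.689 for weekly training distance.
df = n − k − 1 = 153 − 3 − 1 = 149.
t* = t_{0.025, 149} = 1.976013.
Margin = t* × SE = 1.976013 × 0.689 = 1.361473.
CI: -0.947 ± 1.361473 → (-2.3085, 0.4145).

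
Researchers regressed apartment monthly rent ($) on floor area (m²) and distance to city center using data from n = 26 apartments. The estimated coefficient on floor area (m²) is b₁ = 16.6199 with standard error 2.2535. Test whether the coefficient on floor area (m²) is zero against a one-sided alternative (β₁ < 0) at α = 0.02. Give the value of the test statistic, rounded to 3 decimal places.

H₀: β₁ = 0 vs H₁: β₁ < 0.
t = (b₁ − β₁⁰)/SE = 16.6199 / 2.2535 = 7.375.
df = n − k − 1 = 26 − 2 − 1 = 23.
One-sided p ≈ 1.0000, which is ≥ 0.02, so fail to reject H₀.
The data do not give significant evidence that the true slope on floor area (m²) is negative, holding the other predictors fixed.

t = 7.375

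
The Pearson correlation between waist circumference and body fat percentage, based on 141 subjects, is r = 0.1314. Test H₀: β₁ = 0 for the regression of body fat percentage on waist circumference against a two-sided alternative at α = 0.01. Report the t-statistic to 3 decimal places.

t = 1.563

t = r·√(n − 2)/√(1 − r²) = 0.1314·√139/√0.982734 = 1.563.
df = n − 2 = 139.
Two-sided p ≈ 0.1204, which is ≥ 0.01, so fail to reject H₀.
The data do not give significant evidence of a linear association between waist circumference and body fat percentage.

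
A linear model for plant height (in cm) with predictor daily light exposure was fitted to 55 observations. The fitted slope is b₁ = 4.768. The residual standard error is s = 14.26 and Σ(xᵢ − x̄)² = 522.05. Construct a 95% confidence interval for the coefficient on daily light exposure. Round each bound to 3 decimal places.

(3.516, 6.020)

SE(b₁) = s/√Sₓₓ = 14.26/√522.05 = 0.624113.
df = n − 2 = 53.
t* = t_{0.025, 53} = 2.005746.
Margin = t* × SE = 2.005746 × 0.624113 = 1.25181.
CI: 4.768 ± 1.25181 → (3.516, 6.020).
With 95% confidence, each one-unit increase in daily light exposure is associated with a change of between 3.516 and 6.020 cm in plant height.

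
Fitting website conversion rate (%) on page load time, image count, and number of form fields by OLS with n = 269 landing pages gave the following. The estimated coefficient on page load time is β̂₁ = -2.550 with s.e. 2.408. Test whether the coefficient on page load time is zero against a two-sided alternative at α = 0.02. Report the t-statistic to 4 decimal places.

H₀: β₁ = 0 vs H₁: β₁ ≠ 0.
t = (β̂₁ − β₁⁰)/SE = -2.550 / 2.408 = -1.0590.
df = n − k − 1 = 269 − 3 − 1 = 265.
Two-sided p ≈ 0.2906, which is ≥ 0.02, so fail to reject H₀.
The data do not give significant evidence of an association between page load time and website conversion rate, after adjusting for the other predictors.

t = -1.0590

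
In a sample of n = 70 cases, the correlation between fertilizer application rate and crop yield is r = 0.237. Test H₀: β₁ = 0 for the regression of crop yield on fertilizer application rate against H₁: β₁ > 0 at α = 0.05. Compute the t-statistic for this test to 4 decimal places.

t = 2.0117

t = r·√(n − 2)/√(1 − r²) = 0.237·√68/√0.943831 = 2.0117.
df = n − 2 = 68.
One-sided p ≈ 0.0241, which is < 0.05, so reject H₀.
There is evidence of a linear association between fertilizer application rate and crop yield.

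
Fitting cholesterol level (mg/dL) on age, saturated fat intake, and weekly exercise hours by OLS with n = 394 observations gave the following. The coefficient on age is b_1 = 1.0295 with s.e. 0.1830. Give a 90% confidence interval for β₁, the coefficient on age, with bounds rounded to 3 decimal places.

(0.728, 1.331)

df = n − k − 1 = 394 − 3 − 1 = 390.
t* = t_{0.05, 390} = 1.64877.
Margin = t* × SE = 1.64877 × 0.1830 = 0.30172.
CI: 1.0295 ± 0.30172 → (0.728, 1.331).
With 90% confidence, each one-unit increase in age is associated with a change of between 0.728 and 1.331 mg/dL in cholesterol level, holding the other predictors fixed.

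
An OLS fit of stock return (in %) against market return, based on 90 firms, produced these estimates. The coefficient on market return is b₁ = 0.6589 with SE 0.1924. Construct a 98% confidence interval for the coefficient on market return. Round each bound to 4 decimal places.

df = n − 2 = 90 − 2 = 88.
t* = t_{0.01, 88} = 2.369472.
Margin = t* × SE = 2.369472 × 0.1924 = 0.455886.
CI: 0.6589 ± 0.455886 → (0.2030, 1.1148).
With 98% confidence, each one-unit increase in market return is associated with a change of between 0.2030 and 1.1148 % in stock return.

(0.2030, 1.1148)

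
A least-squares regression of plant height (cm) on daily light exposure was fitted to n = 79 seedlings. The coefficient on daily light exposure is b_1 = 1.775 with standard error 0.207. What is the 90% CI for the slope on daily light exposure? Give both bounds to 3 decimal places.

df = n − 2 = 79 − 2 = 77.
t* = t_{0.05, 77} = 1.664885.
Margin = t* × SE = 1.664885 × 0.207 = 0.34463.
CI: 1.775 ± 0.34463 → (1.430, 2.120).
With 90% confidence, each one-unit increase in daily light exposure is associated with a change of between 1.430 and 2.120 cm in plant height.

(1.430, 2.120)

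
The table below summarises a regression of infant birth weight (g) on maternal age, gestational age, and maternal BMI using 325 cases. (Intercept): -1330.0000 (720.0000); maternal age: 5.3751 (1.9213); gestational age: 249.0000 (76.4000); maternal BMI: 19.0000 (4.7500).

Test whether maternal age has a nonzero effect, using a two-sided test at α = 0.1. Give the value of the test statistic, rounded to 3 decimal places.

Read off: b = 5.3751, SE = 1.9213 for maternal age.
H₀: β₁ = 0 vs H₁: β₁ ≠ 0.
t = 5.3751 / 1.9213 = 2.798.
df = n − k − 1 = 325 − 3 − 1 = 321.
Two-sided p ≈ 0.0055, which is < 0.1, so reject H₀.
There is evidence that maternal age is associated with infant birth weight, holding the other predictors fixed.

t = 2.798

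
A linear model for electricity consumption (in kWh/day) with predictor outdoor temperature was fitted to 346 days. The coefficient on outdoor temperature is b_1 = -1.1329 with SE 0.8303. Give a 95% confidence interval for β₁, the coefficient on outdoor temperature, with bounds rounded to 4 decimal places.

df = n − 2 = 346 − 2 = 344.
t* = t_{0.025, 344} = 1.966884.
Margin = t* × SE = 1.966884 × 0.8303 = 1.633104.
CI: -1.1329 ± 1.633104 → (-2.7660, 0.5002).
With 95% confidence, each one-unit increase in outdoor temperature is associated with a change of between -2.7660 and 0.5002 kWh/day in electricity consumption.

(-2.7660, 0.5002)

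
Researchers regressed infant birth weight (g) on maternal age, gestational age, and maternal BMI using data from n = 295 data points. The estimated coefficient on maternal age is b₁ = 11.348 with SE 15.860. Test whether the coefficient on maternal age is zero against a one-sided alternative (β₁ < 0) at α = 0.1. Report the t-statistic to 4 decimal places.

H₀: β₁ = 0 vs H₁: β₁ < 0.
t = (b₁ − β₁⁰)/SE = 11.348 / 15.860 = 0.7155.
df = n − k − 1 = 295 − 3 − 1 = 291.
One-sided p ≈ 0.7626, which is ≥ 0.1, so fail to reject H₀.
The data do not give significant evidence that the true slope on maternal age is negative, holding the other predictors fixed.

t = 0.7155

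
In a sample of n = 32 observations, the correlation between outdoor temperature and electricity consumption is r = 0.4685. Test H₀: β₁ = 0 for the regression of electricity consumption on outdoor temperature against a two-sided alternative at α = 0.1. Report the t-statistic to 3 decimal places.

t = 2.905

t = r·√(n − 2)/√(1 − r²) = 0.4685·√30/√0.780508 = 2.905.
df = n − 2 = 30.
Two-sided p ≈ 0.0068, which is < 0.1, so reject H₀.
There is evidence of a linear association between outdoor temperature and electricity consumption.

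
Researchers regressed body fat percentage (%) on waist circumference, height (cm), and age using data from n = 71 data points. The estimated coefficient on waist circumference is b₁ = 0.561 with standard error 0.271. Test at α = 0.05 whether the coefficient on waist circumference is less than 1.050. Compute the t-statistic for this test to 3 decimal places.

H₀: β₁ = 1.050 vs H₁: β₁ < 1.050.
t = (b₁ − β₁⁰)/SE = (0.561 − 1.050) / 0.271 = -1.804.
df = n − k − 1 = 71 − 3 − 1 = 67.
One-sided p ≈ 0.0378, which is < 0.05, so reject H₀.
There is evidence that the true slope on waist circumference is below 1.050 % per unit, holding the other predictors fixed.

t = -1.804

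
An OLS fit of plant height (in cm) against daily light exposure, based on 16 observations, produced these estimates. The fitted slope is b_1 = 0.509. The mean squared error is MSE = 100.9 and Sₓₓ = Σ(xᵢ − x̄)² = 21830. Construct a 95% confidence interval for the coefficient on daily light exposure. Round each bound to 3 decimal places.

SE(b_1) = √(MSE/Sₓₓ) = √(100.9/21830) = 0.0679859.
df = n − 2 = 14.
t* = t_{0.025, 14} = 2.144787.
Margin = t* × SE = 2.144787 × 0.0679859 = 0.14582.
CI: 0.509 ± 0.14582 → (0.363, 0.655).
With 95% confidence, each one-unit increase in daily light exposure is associated with a change of between 0.363 and 0.655 cm in plant height.

(0.363, 0.655)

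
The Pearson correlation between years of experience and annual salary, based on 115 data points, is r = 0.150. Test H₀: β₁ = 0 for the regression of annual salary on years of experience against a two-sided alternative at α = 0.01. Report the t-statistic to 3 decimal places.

t = 1.613

t = r·√(n − 2)/√(1 − r²) = 0.150·√113/√0.9775 = 1.613.
df = n − 2 = 113.
Two-sided p ≈ 0.1096, which is ≥ 0.01, so fail to reject H₀.
The data do not give significant evidence of a linear association between years of experience and annual salary.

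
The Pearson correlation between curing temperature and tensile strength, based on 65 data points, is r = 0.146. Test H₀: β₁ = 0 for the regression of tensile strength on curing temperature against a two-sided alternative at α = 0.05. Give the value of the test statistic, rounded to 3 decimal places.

t = r·√(n − 2)/√(1 − r²) = 0.146·√63/√0.978684 = 1.171.
df = n − 2 = 63.
Two-sided p ≈ 0.2459, which is ≥ 0.05, so fail to reject H₀.
The data do not give significant evidence of a linear association between curing temperature and tensile strength.

t = 1.171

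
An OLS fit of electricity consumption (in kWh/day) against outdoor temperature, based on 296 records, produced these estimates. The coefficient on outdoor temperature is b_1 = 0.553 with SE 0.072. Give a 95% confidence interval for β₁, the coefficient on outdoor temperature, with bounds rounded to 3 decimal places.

df = n − 2 = 296 − 2 = 294.
t* = t_{0.025, 294} = 1.968066.
Margin = t* × SE = 1.968066 × 0.072 = 0.14170.
CI: 0.553 ± 0.14170 → (0.411, 0.695).
With 95% confidence, each one-unit increase in outdoor temperature is associated with a change of between 0.411 and 0.695 kWh/day in electricity consumption.

(0.411, 0.695)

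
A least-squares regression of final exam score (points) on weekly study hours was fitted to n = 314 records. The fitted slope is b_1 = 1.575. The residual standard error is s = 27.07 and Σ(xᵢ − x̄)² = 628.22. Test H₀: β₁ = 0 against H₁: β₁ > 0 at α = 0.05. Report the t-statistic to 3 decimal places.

SE(b_1) = s/√Sₓₓ = 27.07/√628.22 = 1.08002.
t = 1.575 / 1.08002 = 1.458.
df = n − 2 = 312.
One-sided p ≈ 0.0729, which is ≥ 0.05, so fail to reject H₀.
The data do not give significant evidence that the true slope on weekly study hours is positive.

t = 1.458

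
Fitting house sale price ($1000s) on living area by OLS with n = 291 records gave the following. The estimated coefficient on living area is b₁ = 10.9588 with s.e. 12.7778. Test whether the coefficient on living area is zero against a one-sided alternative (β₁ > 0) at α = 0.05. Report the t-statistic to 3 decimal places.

H₀: β₁ = 0 vs H₁: β₁ > 0.
t = (b₁ − β₁⁰)/SE = 10.9588 / 12.7778 = 0.858.
df = n − 2 = 291 − 2 = 289.
One-sided p ≈ 0.1959, which is ≥ 0.05, so fail to reject H₀.
The data do not give significant evidence that the true slope on living area is positive.

t = 0.858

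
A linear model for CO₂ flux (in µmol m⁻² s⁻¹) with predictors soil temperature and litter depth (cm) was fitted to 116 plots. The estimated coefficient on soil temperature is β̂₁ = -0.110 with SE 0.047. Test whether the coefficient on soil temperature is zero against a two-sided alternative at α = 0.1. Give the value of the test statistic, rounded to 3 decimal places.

t = -2.340

H₀: β₁ = 0 vs H₁: β₁ ≠ 0.
t = (β̂₁ − β₁⁰)/SE = -0.110 / 0.047 = -2.340.
df = n − k − 1 = 116 − 2 − 1 = 113.
Two-sided p ≈ 0.0210, which is < 0.1, so reject H₀.
There is evidence that soil temperature is associated with CO₂ flux, holding the other predictors fixed.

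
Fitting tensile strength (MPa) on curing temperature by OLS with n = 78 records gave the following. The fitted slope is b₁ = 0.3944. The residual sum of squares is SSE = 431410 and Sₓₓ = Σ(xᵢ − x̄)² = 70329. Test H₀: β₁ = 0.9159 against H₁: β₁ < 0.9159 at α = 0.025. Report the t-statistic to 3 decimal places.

t = -1.836

MSE = SSE/(n − 2) = 431410/76 = 5676.45.
SE(b₁) = √(MSE/Sₓₓ) = √(5676.45/70329) = 0.2841.
t = (0.3944 − 0.9159) / 0.2841 = -1.836.
df = n − 2 = 76.
One-sided p ≈ 0.0352, which is ≥ 0.025, so fail to reject H₀.
The data do not give significant evidence that the true slope on curing temperature is below 0.9159 MPa per unit.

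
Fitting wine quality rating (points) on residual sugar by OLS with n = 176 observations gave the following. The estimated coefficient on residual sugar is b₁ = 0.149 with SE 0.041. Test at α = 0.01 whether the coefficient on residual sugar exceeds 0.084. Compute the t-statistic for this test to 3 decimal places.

H₀: β₁ = 0.084 vs H₁: β₁ > 0.084.
t = (b₁ − β₁⁰)/SE = (0.149 − 0.084) / 0.041 = 1.585.
df = n − 2 = 176 − 2 = 174.
One-sided p ≈ 0.0573, which is ≥ 0.01, so fail to reject H₀.
The data do not give significant evidence that the true slope on residual sugar exceeds 0.084 points per unit.

t = 1.585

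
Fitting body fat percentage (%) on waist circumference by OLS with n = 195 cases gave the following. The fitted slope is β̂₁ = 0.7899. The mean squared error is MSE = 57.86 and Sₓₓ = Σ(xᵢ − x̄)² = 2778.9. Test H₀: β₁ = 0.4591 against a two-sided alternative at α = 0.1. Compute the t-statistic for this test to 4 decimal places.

t = 2.2925

SE(β̂₁) = √(MSE/Sₓₓ) = √(57.86/2778.9) = 0.144295.
t = (0.7899 − 0.4591) / 0.144295 = 2.2925.
df = n − 2 = 193.
Two-sided p ≈ 0.0230, which is < 0.1, so reject H₀.
There is evidence that the true slope on waist circumference differs from 0.4591 % per unit.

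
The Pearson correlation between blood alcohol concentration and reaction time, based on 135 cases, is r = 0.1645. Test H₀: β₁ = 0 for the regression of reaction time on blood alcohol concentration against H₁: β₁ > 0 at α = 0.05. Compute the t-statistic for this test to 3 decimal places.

t = 1.923

t = r·√(n − 2)/√(1 − r²) = 0.1645·√133/√0.97294 = 1.923.
df = n − 2 = 133.
One-sided p ≈ 0.0283, which is < 0.05, so reject H₀.
There is evidence of a linear association between blood alcohol concentration and reaction time.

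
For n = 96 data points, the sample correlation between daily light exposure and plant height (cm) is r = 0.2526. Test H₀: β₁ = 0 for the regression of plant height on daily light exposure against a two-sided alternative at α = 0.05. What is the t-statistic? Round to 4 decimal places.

t = r·√(n − 2)/√(1 − r²) = 0.2526·√94/√0.936193 = 2.5311.
df = n − 2 = 94.
Two-sided p ≈ 0.0130, which is < 0.05, so reject H₀.
There is evidence of a linear association between daily light exposure and plant height.

t = 2.5311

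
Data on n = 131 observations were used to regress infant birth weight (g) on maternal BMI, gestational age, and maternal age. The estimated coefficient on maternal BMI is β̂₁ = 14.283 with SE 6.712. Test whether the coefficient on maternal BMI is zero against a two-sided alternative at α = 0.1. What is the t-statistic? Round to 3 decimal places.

t = 2.128

H₀: β₁ = 0 vs H₁: β₁ ≠ 0.
t = (β̂₁ − β₁⁰)/SE = 14.283 / 6.712 = 2.128.
df = n − k − 1 = 131 − 3 − 1 = 127.
Two-sided p ≈ 0.0353, which is < 0.1, so reject H₀.
There is evidence that maternal BMI is associated with infant birth weight, holding the other predictors fixed.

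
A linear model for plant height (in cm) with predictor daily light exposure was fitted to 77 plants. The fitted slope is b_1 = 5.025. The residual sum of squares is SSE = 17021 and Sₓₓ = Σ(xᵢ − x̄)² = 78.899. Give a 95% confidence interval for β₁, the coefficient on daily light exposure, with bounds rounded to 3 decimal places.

(1.646, 8.404)

MSE = SSE/(n − 2) = 17021/75 = 226.947.
SE(b_1) = √(MSE/Sₓₓ) = √(226.947/78.899) = 1.696.
df = n − 2 = 75.
t* = t_{0.025, 75} = 1.992102.
Margin = t* × SE = 1.992102 × 1.696 = 3.37861.
CI: 5.025 ± 3.37861 → (1.646, 8.404).
With 95% confidence, each one-unit increase in daily light exposure is associated with a change of between 1.646 and 8.404 cm in plant height.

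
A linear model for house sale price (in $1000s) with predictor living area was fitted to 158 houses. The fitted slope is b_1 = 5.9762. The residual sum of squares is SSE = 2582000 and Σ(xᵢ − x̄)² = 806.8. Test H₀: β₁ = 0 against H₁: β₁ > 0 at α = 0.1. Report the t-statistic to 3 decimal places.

t = 1.319

MSE = SSE/(n − 2) = 2582000/156 = 16551.3.
SE(b_1) = √(MSE/Sₓₓ) = √(16551.3/806.8) = 4.52932.
t = 5.9762 / 4.52932 = 1.319.
df = n − 2 = 156.
One-sided p ≈ 0.0945, which is < 0.1, so reject H₀.
There is evidence that the true slope on living area is positive.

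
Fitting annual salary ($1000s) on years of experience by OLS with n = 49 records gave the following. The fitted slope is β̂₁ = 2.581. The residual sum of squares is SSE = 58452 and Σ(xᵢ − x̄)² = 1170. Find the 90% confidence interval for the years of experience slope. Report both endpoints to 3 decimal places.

(0.851, 4.311)

MSE = SSE/(n − 2) = 58452/47 = 1243.66.
SE(β̂₁) = √(MSE/Sₓₓ) = √(1243.66/1170) = 1.031.
df = n − 2 = 47.
t* = t_{0.05, 47} = 1.677927.
Margin = t* × SE = 1.677927 × 1.031 = 1.72994.
CI: 2.581 ± 1.72994 → (0.851, 4.311).
With 90% confidence, each one-unit increase in years of experience is associated with a change of between 0.851 and 4.311 $1000s in annual salary.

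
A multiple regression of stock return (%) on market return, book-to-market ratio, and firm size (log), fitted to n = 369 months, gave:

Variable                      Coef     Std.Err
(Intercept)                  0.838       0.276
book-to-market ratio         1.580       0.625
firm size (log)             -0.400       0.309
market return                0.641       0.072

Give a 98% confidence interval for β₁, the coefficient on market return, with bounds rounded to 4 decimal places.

Read off: b = 0.641, SE = 0.072 for market return.
df = n − k − 1 = 369 − 3 − 1 = 365.
t* = t_{0.01, 365} = 2.336608.
Margin = t* × SE = 2.336608 × 0.072 = 0.168236.
CI: 0.641 ± 0.168236 → (0.4728, 0.8092).

(0.4728, 0.8092)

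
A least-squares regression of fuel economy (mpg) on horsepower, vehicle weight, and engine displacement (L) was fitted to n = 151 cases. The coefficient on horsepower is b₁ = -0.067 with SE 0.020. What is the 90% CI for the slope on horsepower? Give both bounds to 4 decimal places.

(-0.1001, -0.0339)

df = n − k − 1 = 151 − 3 − 1 = 147.
t* = t_{0.05, 147} = 1.655285.
Margin = t* × SE = 1.655285 × 0.020 = 0.033106.
CI: -0.067 ± 0.033106 → (-0.1001, -0.0339).
With 90% confidence, each one-unit increase in horsepower is associated with a change of between -0.1001 and -0.0339 mpg in fuel economy, holding the other predictors fixed.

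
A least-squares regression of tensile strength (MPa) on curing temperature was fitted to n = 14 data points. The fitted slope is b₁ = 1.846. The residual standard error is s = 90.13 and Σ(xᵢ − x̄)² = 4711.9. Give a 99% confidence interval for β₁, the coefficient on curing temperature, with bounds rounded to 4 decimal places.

SE(b₁) = s/√Sₓₓ = 90.13/√4711.9 = 1.31302.
df = n − 2 = 12.
t* = t_{0.005, 12} = 3.05454.
Margin = t* × SE = 3.05454 × 1.31302 = 4.010672.
CI: 1.846 ± 4.010672 → (-2.1647, 5.8567).
With 99% confidence, each one-unit increase in curing temperature is associated with a change of between -2.1647 and 5.8567 MPa in tensile strength.

(-2.1647, 5.8567)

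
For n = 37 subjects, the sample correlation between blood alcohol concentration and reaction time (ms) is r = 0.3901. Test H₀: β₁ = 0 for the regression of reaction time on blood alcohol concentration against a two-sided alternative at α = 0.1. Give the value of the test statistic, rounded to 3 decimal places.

t = r·√(n − 2)/√(1 − r²) = 0.3901·√35/√0.847822 = 2.506.
df = n − 2 = 35.
Two-sided p ≈ 0.0170, which is < 0.1, so reject H₀.
There is evidence of a linear association between blood alcohol concentration and reaction time.

t = 2.506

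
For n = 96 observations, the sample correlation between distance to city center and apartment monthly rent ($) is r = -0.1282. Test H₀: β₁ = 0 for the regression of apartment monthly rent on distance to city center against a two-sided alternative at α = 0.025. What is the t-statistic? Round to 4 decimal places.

t = -1.2533

t = r·√(n − 2)/√(1 − r²) = -0.1282·√94/√0.983565 = -1.2533.
df = n − 2 = 94.
Two-sided p ≈ 0.2132, which is ≥ 0.025, so fail to reject H₀.
The data do not give significant evidence of a linear association between distance to city center and apartment monthly rent.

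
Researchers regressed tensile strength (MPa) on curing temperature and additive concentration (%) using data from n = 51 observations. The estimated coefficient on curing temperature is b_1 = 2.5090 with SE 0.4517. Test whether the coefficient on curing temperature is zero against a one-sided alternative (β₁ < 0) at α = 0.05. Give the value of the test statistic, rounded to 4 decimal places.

t = 5.5546

H₀: β₁ = 0 vs H₁: β₁ < 0.
t = (b_1 − β₁⁰)/SE = 2.5090 / 0.4517 = 5.5546.
df = n − k − 1 = 51 − 2 − 1 = 48.
One-sided p ≈ 1.0000, which is ≥ 0.05, so fail to reject H₀.
The data do not give significant evidence that the true slope on curing temperature is negative, holding the other predictors fixed.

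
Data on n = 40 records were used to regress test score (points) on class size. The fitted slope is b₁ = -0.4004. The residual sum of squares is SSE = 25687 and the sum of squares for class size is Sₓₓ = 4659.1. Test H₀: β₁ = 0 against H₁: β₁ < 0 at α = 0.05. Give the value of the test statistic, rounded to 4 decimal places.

t = -1.0512

MSE = SSE/(n − 2) = 25687/38 = 675.974.
SE(b₁) = √(MSE/Sₓₓ) = √(675.974/4659.1) = 0.380903.
t = -0.4004 / 0.380903 = -1.0512.
df = n − 2 = 38.
One-sided p ≈ 0.1499, which is ≥ 0.05, so fail to reject H₀.
The data do not give significant evidence that the true slope on class size is negative.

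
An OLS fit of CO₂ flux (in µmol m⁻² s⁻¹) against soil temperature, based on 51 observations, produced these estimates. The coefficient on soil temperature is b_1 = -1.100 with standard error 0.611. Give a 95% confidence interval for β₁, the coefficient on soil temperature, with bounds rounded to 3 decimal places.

df = n − 2 = 51 − 2 = 49.
t* = t_{0.025, 49} = 2.009575.
Margin = t* × SE = 2.009575 × 0.611 = 1.22785.
CI: -1.100 ± 1.22785 → (-2.328, 0.128).
With 95% confidence, each one-unit increase in soil temperature is associated with a change of between -2.328 and 0.128 µmol m⁻² s⁻¹ in CO₂ flux.

(-2.328, 0.128)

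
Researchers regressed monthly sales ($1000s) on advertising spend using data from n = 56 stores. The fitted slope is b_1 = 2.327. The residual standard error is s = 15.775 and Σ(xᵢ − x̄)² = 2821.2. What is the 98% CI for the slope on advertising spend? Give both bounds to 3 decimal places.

(1.615, 3.039)

SE(b_1) = s/√Sₓₓ = 15.775/√2821.2 = 0.296997.
df = n − 2 = 54.
t* = t_{0.01, 54} = 2.39741.
Margin = t* × SE = 2.39741 × 0.296997 = 0.71202.
CI: 2.327 ± 0.71202 → (1.615, 3.039).
With 98% confidence, each one-unit increase in advertising spend is associated with a change of between 1.615 and 3.039 $1000s in monthly sales.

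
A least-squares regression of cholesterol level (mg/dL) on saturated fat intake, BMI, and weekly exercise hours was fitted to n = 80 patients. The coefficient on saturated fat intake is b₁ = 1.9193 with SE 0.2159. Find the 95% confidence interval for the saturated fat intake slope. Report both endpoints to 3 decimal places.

df = n − k − 1 = 80 − 3 − 1 = 76.
t* = t_{0.025, 76} = 1.991673.
Margin = t* × SE = 1.991673 × 0.2159 = 0.43000.
CI: 1.9193 ± 0.43000 → (1.489, 2.349).
With 95% confidence, each one-unit increase in saturated fat intake is associated with a change of between 1.489 and 2.349 mg/dL in cholesterol level, holding the other predictors fixed.

(1.489, 2.349)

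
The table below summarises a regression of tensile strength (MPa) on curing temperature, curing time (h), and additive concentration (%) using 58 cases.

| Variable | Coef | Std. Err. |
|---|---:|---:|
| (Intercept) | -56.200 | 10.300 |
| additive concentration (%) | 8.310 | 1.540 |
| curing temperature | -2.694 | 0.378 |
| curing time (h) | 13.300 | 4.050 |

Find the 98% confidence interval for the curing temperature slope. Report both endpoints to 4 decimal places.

(-3.6002, -1.7878)

Read off: b = -2.694, SE = 0.378 for curing temperature.
df = n − k − 1 = 58 − 3 − 1 = 54.
t* = t_{0.01, 54} = 2.39741.
Margin = t* × SE = 2.39741 × 0.378 = 0.906221.
CI: -2.694 ± 0.906221 → (-3.6002, -1.7878).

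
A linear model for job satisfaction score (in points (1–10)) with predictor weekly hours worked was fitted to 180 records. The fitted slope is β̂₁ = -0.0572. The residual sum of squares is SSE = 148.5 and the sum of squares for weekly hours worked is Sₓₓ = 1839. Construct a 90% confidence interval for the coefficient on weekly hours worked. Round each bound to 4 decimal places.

MSE = SSE/(n − 2) = 148.5/178 = 0.83427.
SE(β̂₁) = √(MSE/Sₓₓ) = √(0.83427/1839) = 0.0212992.
df = n − 2 = 178.
t* = t_{0.05, 178} = 1.653459.
Margin = t* × SE = 1.653459 × 0.0212992 = 0.035217.
CI: -0.0572 ± 0.035217 → (-0.0924, -0.0220).
With 90% confidence, each one-unit increase in weekly hours worked is associated with a change of between -0.0924 and -0.0220 points (1–10) in job satisfaction score.

(-0.0924, -0.0220)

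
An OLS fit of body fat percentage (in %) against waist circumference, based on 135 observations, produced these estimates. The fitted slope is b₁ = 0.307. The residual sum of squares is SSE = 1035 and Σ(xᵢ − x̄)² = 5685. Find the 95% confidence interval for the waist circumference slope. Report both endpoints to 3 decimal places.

MSE = SSE/(n − 2) = 1035/133 = 7.78195.
SE(b₁) = √(MSE/Sₓₓ) = √(7.78195/5685) = 0.0369981.
df = n − 2 = 133.
t* = t_{0.025, 133} = 1.977961.
Margin = t* × SE = 1.977961 × 0.0369981 = 0.07318.
CI: 0.307 ± 0.07318 → (0.234, 0.380).
With 95% confidence, each one-unit increase in waist circumference is associated with a change of between 0.234 and 0.380 % in body fat percentage.

(0.234, 0.380)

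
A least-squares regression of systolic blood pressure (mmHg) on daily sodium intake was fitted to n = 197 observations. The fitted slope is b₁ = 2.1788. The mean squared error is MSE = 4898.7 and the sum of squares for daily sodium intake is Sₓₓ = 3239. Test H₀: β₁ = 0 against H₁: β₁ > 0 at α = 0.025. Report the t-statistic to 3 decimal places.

t = 1.772

SE(b₁) = √(MSE/Sₓₓ) = √(4898.7/3239) = 1.2298.
t = 2.1788 / 1.2298 = 1.772.
df = n − 2 = 195.
One-sided p ≈ 0.0390, which is ≥ 0.025, so fail to reject H₀.
The data do not give significant evidence that the true slope on daily sodium intake is positive.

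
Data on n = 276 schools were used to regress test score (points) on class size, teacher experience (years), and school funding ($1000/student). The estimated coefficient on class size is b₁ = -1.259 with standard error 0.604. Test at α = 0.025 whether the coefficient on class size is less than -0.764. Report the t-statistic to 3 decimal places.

H₀: β₁ = -0.764 vs H₁: β₁ < -0.764.
t = (b₁ − β₁⁰)/SE = (-1.259 − (-0.764)) / 0.604 = -0.820.
df = n − k − 1 = 276 − 3 − 1 = 272.
One-sided p ≈ 0.2066, which is ≥ 0.025, so fail to reject H₀.
The data do not give significant evidence that the true slope on class size is below -0.764 points per unit, holding the other predictors fixed.

t = -0.820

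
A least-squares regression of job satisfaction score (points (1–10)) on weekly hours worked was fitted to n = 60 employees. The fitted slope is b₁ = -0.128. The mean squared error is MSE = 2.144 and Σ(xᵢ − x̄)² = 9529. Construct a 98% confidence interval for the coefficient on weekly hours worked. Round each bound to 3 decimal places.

(-0.164, -0.092)

SE(b₁) = √(MSE/Sₓₓ) = √(2.144/9529) = 0.0149999.
df = n − 2 = 58.
t* = t_{0.01, 58} = 2.392377.
Margin = t* × SE = 2.392377 × 0.0149999 = 0.03589.
CI: -0.128 ± 0.03589 → (-0.164, -0.092).
With 98% confidence, each one-unit increase in weekly hours worked is associated with a change of between -0.164 and -0.092 points (1–10) in job satisfaction score.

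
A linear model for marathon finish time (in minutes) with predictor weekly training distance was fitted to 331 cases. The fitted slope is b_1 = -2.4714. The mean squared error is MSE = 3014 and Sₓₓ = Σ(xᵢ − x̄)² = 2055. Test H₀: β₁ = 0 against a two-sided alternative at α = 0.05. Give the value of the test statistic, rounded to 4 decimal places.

SE(b_1) = √(MSE/Sₓₓ) = √(3014/2055) = 1.21106.
t = -2.4714 / 1.21106 = -2.0407.
df = n − 2 = 329.
Two-sided p ≈ 0.0421, which is < 0.05, so reject H₀.
There is evidence that weekly training distance is associated with marathon finish time.

t = -2.0407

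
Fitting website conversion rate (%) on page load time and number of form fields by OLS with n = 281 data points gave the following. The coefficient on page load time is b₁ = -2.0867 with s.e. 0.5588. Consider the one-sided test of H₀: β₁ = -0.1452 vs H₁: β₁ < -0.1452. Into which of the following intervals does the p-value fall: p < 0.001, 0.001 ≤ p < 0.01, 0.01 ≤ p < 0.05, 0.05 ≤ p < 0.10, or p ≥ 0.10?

p < 0.001

t = (-2.0867 − (-0.1452)) / 0.5588 = -3.474.
df = n − k − 1 = 281 − 2 − 1 = 278.
One-sided p = P(T_{278} < t) ≈ 0.0003.
So p < 0.001.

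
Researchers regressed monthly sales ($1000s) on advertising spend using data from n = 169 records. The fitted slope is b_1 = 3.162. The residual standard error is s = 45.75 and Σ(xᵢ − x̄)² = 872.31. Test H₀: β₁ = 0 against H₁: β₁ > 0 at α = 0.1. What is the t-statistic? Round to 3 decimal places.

t = 2.041

SE(b_1) = s/√Sₓₓ = 45.75/√872.31 = 1.54902.
t = 3.162 / 1.54902 = 2.041.
df = n − 2 = 167.
One-sided p ≈ 0.0214, which is < 0.1, so reject H₀.
There is evidence that the true slope on advertising spend is positive.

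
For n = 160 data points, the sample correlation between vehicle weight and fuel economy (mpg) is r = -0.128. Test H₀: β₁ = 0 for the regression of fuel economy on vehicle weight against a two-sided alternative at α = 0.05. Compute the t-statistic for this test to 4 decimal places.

t = r·√(n − 2)/√(1 − r²) = -0.128·√158/√0.983616 = -1.6223.
df = n − 2 = 158.
Two-sided p ≈ 0.1067, which is ≥ 0.05, so fail to reject H₀.
The data do not give significant evidence of a linear association between vehicle weight and fuel economy.

t = -1.6223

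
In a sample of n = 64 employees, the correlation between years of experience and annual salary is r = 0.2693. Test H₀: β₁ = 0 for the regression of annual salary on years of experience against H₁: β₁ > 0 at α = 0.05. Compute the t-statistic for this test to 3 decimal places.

t = r·√(n − 2)/√(1 − r²) = 0.2693·√62/√0.927478 = 2.202.
df = n − 2 = 62.
One-sided p ≈ 0.0157, which is < 0.05, so reject H₀.
There is evidence of a linear association between years of experience and annual salary.

t = 2.202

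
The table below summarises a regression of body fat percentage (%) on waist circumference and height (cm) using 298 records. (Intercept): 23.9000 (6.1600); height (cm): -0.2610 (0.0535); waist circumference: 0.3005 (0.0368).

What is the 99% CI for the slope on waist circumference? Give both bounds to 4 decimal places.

Read off: b = 0.3005, SE = 0.0368 for waist circumference.
df = n − k − 1 = 298 − 2 − 1 = 295.
t* = t_{0.005, 295} = 2.592598.
Margin = t* × SE = 2.592598 × 0.0368 = 0.095408.
CI: 0.3005 ± 0.095408 → (0.2051, 0.3959).

(0.2051, 0.3959)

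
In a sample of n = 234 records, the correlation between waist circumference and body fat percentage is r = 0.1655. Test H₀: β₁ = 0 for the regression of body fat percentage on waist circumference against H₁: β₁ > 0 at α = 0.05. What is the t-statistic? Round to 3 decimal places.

t = r·√(n − 2)/√(1 − r²) = 0.1655·√232/√0.97261 = 2.556.
df = n − 2 = 232.
One-sided p ≈ 0.0056, which is < 0.05, so reject H₀.
There is evidence of a linear association between waist circumference and body fat percentage.

t = 2.556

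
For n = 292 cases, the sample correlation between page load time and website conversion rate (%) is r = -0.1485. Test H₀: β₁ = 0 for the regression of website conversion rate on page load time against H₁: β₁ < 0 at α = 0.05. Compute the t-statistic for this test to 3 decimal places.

t = -2.557

t = r·√(n − 2)/√(1 − r²) = -0.1485·√290/√0.977948 = -2.557.
df = n − 2 = 290.
One-sided p ≈ 0.0055, which is < 0.05, so reject H₀.
There is evidence of a linear association between page load time and website conversion rate.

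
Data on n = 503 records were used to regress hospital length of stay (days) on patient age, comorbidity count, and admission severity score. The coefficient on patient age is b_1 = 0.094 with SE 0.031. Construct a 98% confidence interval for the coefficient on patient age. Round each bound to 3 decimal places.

(0.022, 0.166)

df = n − k − 1 = 503 − 3 − 1 = 499.
t* = t_{0.01, 499} = 2.333844.
Margin = t* × SE = 2.333844 × 0.031 = 0.07235.
CI: 0.094 ± 0.07235 → (0.022, 0.166).
With 98% confidence, each one-unit increase in patient age is associated with a change of between 0.022 and 0.166 days in hospital length of stay, holding the other predictors fixed.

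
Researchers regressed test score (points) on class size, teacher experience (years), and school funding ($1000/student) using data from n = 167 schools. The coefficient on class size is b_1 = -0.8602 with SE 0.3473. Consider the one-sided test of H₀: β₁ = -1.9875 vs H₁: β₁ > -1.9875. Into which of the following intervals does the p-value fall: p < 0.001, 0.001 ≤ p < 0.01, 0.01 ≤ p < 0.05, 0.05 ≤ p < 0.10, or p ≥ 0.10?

p < 0.001

t = (-0.8602 − (-1.9875)) / 0.3473 = 3.246.
df = n − k − 1 = 167 − 3 − 1 = 163.
One-sided p = P(T_{163} > t) ≈ 0.0007.
So p < 0.001.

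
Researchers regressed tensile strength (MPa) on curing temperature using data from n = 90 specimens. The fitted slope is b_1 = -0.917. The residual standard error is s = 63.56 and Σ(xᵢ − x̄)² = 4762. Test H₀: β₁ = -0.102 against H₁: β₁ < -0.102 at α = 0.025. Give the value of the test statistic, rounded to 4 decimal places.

SE(b_1) = s/√Sₓₓ = 63.56/√4762 = 0.921063.
t = (-0.917 − (-0.102)) / 0.921063 = -0.8848.
df = n − 2 = 88.
One-sided p ≈ 0.1893, which is ≥ 0.025, so fail to reject H₀.
The data do not give significant evidence that the true slope on curing temperature is below -0.102 MPa per unit.

t = -0.8848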